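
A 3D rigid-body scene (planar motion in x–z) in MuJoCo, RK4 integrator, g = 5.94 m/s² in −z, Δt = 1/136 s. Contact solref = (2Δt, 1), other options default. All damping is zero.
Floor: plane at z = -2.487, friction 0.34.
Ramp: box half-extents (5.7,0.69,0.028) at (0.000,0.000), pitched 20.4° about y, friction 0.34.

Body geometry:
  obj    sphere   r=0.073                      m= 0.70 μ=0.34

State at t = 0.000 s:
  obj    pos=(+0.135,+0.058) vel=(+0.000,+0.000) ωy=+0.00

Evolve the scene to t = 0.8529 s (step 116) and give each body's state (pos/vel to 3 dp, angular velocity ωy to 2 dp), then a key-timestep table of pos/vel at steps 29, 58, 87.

State at t = 0.8529 s:
  obj    pos=(+0.639,-0.130) vel=(+1.182,-0.440) ωy=+17.27

Key-timestep trajectory:
   step    t(s)  obj.x    obj.z    obj.vx   obj.vz 
     29  0.2132   +0.166  +0.046  +0.296  -0.110
     58  0.4265   +0.261  +0.011  +0.591  -0.220
     87  0.6397   +0.419  -0.048  +0.887  -0.330


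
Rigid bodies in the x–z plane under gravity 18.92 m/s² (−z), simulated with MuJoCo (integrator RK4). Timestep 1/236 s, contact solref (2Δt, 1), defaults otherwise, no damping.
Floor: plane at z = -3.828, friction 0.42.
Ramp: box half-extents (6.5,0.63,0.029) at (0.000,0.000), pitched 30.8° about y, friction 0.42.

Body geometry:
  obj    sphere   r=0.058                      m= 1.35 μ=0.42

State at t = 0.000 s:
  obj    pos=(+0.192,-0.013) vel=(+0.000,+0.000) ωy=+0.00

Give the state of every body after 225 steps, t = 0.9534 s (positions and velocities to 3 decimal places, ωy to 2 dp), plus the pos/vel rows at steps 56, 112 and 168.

State at t = 0.9534 s:
  obj    pos=(+2.893,-1.624) vel=(+5.667,-3.378) ωy=+113.73

Key-timestep trajectory:
   step    t(s)  obj.x    obj.z    obj.vx   obj.vz 
     56  0.2373   +0.359  -0.113  +1.411  -0.841
    112  0.4746   +0.861  -0.412  +2.821  -1.682
    168  0.7119   +1.698  -0.911  +4.231  -2.522


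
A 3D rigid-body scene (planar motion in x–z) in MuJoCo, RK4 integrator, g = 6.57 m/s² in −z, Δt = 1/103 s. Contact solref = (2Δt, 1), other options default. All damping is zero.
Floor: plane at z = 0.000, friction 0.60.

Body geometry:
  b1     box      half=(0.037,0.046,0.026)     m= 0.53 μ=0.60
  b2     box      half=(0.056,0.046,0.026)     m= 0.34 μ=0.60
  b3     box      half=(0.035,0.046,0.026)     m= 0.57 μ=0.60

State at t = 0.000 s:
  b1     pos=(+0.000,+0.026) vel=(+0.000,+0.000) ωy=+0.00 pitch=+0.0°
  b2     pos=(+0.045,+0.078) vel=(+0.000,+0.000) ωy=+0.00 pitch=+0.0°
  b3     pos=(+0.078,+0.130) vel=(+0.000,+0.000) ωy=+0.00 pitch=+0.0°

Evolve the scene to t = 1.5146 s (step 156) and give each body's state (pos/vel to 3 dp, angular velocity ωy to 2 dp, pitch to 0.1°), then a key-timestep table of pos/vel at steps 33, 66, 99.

State at t = 1.5146 s:
  b1     pos=(+0.000,+0.026) vel=(+0.000,+0.000) ωy=+0.00 pitch=+0.0°
  b2     pos=(+0.100,+0.056) vel=(+0.000,+0.000) ωy=+0.00 pitch=+90.0°
  b3     pos=(+0.220,+0.026) vel=(+0.000,+0.000) ωy=+0.00 pitch=+180.0°

Key-timestep trajectory:
   step    t(s)  b1.x    b1.z    b1.vx   b1.vz   b2.x    b2.z    b2.vx   b2.vz   b3.x    b3.z    b3.vx   b3.vz 
     33  0.3204   +0.000  +0.026  +0.000  +0.000   +0.080  +0.061  +0.155  -0.006   +0.169  +0.039  +0.255  +0.181
     66  0.6408   +0.000  +0.026  +0.000  +0.000   +0.113  +0.060  -0.053  -0.012   +0.220  +0.026  -0.001  +0.002
     99  0.9612   +0.000  +0.026  +0.000  +0.000   +0.103  +0.056  +0.047  +0.036   +0.220  +0.026  +0.000  +0.000


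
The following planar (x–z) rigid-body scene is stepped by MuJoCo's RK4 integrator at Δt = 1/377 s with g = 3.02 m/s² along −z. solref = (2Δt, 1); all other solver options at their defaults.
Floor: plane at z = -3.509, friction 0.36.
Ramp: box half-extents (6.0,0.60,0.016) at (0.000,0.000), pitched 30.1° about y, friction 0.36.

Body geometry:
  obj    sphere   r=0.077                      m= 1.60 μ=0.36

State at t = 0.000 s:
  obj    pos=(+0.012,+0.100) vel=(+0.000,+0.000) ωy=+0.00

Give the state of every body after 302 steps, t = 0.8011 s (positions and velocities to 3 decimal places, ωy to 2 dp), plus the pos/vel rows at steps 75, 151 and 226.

State at t = 0.8011 s:
  obj    pos=(+0.313,-0.074) vel=(+0.750,-0.435) ωy=+11.25

Key-timestep trajectory:
   step    t(s)  obj.x    obj.z    obj.vx   obj.vz 
     75  0.1989   +0.031  +0.090  +0.186  -0.108
    151  0.4005   +0.087  +0.057  +0.375  -0.217
    226  0.5995   +0.180  +0.003  +0.561  -0.325


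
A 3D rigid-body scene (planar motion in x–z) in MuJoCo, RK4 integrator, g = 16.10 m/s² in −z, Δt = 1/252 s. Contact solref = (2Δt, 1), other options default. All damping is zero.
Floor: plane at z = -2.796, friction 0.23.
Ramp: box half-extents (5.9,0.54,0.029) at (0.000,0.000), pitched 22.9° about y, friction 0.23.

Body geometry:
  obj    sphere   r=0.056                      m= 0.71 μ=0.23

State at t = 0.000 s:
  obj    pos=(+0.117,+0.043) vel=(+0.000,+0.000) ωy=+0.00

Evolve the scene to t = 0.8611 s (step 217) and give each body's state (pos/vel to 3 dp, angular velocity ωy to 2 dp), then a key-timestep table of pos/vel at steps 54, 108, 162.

State at t = 0.8611 s:
  obj    pos=(+1.645,-0.603) vel=(+3.550,-1.500) ωy=+68.80

Key-timestep trajectory:
   step    t(s)  obj.x    obj.z    obj.vx   obj.vz 
     54  0.2143   +0.212  +0.003  +0.883  -0.373
    108  0.4286   +0.496  -0.117  +1.767  -0.746
    162  0.6429   +0.969  -0.317  +2.650  -1.119


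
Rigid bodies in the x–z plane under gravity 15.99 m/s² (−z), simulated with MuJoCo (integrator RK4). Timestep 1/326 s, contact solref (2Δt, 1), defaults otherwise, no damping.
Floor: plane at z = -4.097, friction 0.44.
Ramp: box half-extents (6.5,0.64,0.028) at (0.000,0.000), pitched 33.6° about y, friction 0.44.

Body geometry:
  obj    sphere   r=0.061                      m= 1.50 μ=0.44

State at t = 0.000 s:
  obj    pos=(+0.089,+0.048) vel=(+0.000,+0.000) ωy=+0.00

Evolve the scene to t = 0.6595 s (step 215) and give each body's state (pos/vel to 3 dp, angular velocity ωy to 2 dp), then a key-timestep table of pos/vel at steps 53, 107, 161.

State at t = 0.6595 s:
  obj    pos=(+1.234,-0.713) vel=(+3.472,-2.307) ωy=+68.32

Key-timestep trajectory:
   step    t(s)  obj.x    obj.z    obj.vx   obj.vz 
     53  0.1626   +0.159  +0.002  +0.856  -0.569
    107  0.3282   +0.373  -0.141  +1.728  -1.148
    161  0.4939   +0.731  -0.379  +2.600  -1.727


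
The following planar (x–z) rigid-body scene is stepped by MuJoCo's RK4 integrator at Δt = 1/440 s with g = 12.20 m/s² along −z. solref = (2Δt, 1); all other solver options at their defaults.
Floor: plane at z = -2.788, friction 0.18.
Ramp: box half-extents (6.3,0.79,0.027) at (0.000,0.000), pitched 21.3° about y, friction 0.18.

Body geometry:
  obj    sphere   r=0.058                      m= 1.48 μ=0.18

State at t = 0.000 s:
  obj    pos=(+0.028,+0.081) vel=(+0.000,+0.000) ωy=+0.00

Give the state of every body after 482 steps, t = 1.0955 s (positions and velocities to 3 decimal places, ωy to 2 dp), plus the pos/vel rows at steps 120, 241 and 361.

State at t = 1.0955 s:
  obj    pos=(+1.798,-0.610) vel=(+3.231,-1.260) ωy=+59.78

Key-timestep trajectory:
   step    t(s)  obj.x    obj.z    obj.vx   obj.vz 
    120  0.2727   +0.138  +0.038  +0.804  -0.314
    241  0.5477   +0.470  -0.092  +1.615  -0.630
    361  0.8205   +1.021  -0.307  +2.420  -0.943


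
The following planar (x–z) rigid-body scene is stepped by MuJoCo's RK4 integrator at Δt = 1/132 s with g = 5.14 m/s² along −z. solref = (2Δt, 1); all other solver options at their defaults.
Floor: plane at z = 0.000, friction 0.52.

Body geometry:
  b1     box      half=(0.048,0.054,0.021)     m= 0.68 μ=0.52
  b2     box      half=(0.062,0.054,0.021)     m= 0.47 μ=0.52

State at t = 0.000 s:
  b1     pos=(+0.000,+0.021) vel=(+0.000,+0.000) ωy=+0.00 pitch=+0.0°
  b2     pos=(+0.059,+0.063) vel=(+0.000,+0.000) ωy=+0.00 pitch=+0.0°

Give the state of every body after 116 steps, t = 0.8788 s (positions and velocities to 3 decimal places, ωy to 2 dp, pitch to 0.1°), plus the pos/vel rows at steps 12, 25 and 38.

State at t = 0.8788 s:
  b1     pos=(+0.000,+0.021) vel=(+0.000,+0.000) ωy=+0.00 pitch=+0.0°
  b2     pos=(+0.069,+0.053) vel=(+0.000,+0.000) ωy=-0.01 pitch=+35.2°

Key-timestep trajectory:
   step    t(s)  b1.x    b1.z    b1.vx   b1.vz   b2.x    b2.z    b2.vx   b2.vz 
     12  0.0909   +0.000  +0.021  +0.000  +0.000   +0.061  +0.061  +0.055  -0.036
     25  0.1894   +0.000  +0.021  +0.000  +0.000   +0.069  +0.053  +0.094  -0.150
     38  0.2879   +0.000  +0.021  -0.001  +0.000   +0.069  +0.053  -0.071  -0.045


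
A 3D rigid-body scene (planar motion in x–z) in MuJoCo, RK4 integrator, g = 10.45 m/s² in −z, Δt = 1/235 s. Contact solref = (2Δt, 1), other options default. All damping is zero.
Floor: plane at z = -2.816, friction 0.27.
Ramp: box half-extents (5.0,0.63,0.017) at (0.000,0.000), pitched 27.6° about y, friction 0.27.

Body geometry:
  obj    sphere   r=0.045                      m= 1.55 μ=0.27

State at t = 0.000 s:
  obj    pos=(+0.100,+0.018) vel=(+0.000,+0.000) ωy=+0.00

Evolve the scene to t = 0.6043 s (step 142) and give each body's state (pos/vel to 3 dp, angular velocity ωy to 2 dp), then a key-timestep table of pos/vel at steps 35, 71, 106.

State at t = 0.6043 s:
  obj    pos=(+0.660,-0.275) vel=(+1.852,-0.968) ωy=+46.42

Key-timestep trajectory:
   step    t(s)  obj.x    obj.z    obj.vx   obj.vz 
     35  0.1489   +0.134  +0.000  +0.457  -0.239
     71  0.3021   +0.240  -0.055  +0.926  -0.484
    106  0.4511   +0.412  -0.145  +1.382  -0.723


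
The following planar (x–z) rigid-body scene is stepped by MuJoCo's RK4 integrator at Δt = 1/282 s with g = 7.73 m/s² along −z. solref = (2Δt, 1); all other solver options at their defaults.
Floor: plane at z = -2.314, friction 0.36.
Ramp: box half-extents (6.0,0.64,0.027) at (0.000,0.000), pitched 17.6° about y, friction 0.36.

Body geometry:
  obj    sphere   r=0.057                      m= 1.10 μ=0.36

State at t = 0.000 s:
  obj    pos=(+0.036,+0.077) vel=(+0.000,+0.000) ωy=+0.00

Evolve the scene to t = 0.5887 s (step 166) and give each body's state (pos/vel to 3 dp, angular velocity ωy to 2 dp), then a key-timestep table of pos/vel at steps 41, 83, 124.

State at t = 0.5887 s:
  obj    pos=(+0.312,-0.011) vel=(+0.937,-0.297) ωy=+17.24

Key-timestep trajectory:
   step    t(s)  obj.x    obj.z    obj.vx   obj.vz 
     41  0.1454   +0.053  +0.071  +0.231  -0.073
     83  0.2943   +0.105  +0.055  +0.468  -0.149
    124  0.4397   +0.190  +0.028  +0.700  -0.222


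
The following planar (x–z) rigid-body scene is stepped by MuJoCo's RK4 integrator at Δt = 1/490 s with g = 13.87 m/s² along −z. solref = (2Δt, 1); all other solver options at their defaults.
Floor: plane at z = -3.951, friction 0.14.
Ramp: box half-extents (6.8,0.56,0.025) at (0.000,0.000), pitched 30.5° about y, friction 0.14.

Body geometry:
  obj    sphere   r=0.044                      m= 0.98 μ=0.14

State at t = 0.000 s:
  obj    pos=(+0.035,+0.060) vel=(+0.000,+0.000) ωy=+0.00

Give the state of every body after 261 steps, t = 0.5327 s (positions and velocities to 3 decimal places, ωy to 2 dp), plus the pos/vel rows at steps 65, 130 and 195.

State at t = 0.5327 s:
  obj    pos=(+0.691,-0.327) vel=(+2.464,-1.449) ωy=+50.65

Key-timestep trajectory:
   step    t(s)  obj.x    obj.z    obj.vx   obj.vz 
     65  0.1327   +0.076  +0.036  +0.613  -0.363
    130  0.2653   +0.198  -0.036  +1.229  -0.716
    195  0.3980   +0.401  -0.156  +1.839  -1.088


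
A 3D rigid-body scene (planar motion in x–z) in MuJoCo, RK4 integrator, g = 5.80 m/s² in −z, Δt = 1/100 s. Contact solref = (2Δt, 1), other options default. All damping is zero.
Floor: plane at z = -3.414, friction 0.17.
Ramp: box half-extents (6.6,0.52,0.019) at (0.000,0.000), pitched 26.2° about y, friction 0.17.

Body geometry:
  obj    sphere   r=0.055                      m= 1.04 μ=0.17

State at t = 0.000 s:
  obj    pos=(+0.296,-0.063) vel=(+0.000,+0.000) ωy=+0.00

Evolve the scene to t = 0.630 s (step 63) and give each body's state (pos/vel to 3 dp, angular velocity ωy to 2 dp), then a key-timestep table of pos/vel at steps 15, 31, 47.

State at t = 0.630 s:
  obj    pos=(+0.622,-0.224) vel=(+1.034,-0.509) ωy=+20.93

Key-timestep trajectory:
   step    t(s)  obj.x    obj.z    obj.vx   obj.vz 
     15  0.1500   +0.314  -0.072  +0.247  -0.121
     31  0.3100   +0.375  -0.102  +0.509  -0.250
     47  0.4700   +0.477  -0.152  +0.772  -0.380


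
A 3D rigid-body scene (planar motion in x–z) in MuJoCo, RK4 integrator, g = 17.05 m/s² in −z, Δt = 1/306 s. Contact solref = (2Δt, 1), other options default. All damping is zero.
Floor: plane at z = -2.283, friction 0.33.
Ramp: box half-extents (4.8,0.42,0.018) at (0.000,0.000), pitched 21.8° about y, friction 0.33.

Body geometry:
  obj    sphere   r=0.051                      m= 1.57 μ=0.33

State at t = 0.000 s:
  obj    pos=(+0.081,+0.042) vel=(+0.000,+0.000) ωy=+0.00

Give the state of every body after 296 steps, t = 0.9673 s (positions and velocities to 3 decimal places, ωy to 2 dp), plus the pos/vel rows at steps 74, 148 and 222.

State at t = 0.9673 s:
  obj    pos=(+2.046,-0.744) vel=(+4.062,-1.625) ωy=+85.77

Key-timestep trajectory:
   step    t(s)  obj.x    obj.z    obj.vx   obj.vz 
     74  0.2418   +0.204  -0.007  +1.016  -0.406
    148  0.4837   +0.572  -0.155  +2.031  -0.812
    222  0.7255   +1.186  -0.400  +3.047  -1.219


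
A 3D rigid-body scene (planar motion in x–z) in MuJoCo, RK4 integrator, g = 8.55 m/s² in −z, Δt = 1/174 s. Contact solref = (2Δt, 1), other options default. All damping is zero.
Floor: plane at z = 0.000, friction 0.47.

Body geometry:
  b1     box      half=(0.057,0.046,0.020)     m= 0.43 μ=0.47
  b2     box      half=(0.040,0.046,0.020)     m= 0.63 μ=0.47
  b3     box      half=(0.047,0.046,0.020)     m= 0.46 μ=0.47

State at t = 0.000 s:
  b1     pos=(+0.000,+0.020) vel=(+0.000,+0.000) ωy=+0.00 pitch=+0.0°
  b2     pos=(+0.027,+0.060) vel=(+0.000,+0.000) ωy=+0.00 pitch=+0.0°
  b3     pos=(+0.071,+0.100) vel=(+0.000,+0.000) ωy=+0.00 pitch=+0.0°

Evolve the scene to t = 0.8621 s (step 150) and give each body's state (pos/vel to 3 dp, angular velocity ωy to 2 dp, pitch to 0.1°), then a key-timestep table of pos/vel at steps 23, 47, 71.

State at t = 0.8621 s:
  b1     pos=(+0.000,+0.020) vel=(+0.000,+0.000) ωy=+0.00 pitch=+0.0°
  b2     pos=(+0.027,+0.060) vel=(+0.000,+0.000) ωy=+0.00 pitch=+0.0°
  b3     pos=(+0.094,+0.047) vel=(+0.000,+0.000) ωy=+0.00 pitch=+90.0°

Key-timestep trajectory:
   step    t(s)  b1.x    b1.z    b1.vx   b1.vz   b2.x    b2.z    b2.vx   b2.vz   b3.x    b3.z    b3.vx   b3.vz 
     23  0.1322   +0.000  +0.020  +0.000  +0.000   +0.027  +0.060  +0.000  +0.000   +0.076  +0.098  +0.092  -0.044
     47  0.2701   +0.000  +0.020  +0.000  +0.000   +0.027  +0.060  +0.000  +0.000   +0.096  +0.056  +0.163  -0.795
     71  0.4080   +0.000  +0.020  +0.000  +0.000   +0.027  +0.060  +0.000  +0.000   +0.094  +0.047  +0.068  -0.028


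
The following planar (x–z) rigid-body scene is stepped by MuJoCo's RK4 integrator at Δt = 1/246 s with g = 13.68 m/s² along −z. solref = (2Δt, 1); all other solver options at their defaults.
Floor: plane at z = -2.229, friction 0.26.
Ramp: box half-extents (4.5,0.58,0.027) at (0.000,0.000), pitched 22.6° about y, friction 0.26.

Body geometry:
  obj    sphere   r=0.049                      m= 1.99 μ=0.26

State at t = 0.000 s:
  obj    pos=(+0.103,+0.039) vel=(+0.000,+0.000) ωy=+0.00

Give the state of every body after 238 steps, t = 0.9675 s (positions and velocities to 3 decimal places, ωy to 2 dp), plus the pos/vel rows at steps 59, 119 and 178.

State at t = 0.9675 s:
  obj    pos=(+1.726,-0.636) vel=(+3.354,-1.396) ωy=+74.13

Key-timestep trajectory:
   step    t(s)  obj.x    obj.z    obj.vx   obj.vz 
     59  0.2398   +0.203  -0.002  +0.832  -0.346
    119  0.4837   +0.509  -0.129  +1.677  -0.698
    178  0.7236   +1.011  -0.338  +2.509  -1.044


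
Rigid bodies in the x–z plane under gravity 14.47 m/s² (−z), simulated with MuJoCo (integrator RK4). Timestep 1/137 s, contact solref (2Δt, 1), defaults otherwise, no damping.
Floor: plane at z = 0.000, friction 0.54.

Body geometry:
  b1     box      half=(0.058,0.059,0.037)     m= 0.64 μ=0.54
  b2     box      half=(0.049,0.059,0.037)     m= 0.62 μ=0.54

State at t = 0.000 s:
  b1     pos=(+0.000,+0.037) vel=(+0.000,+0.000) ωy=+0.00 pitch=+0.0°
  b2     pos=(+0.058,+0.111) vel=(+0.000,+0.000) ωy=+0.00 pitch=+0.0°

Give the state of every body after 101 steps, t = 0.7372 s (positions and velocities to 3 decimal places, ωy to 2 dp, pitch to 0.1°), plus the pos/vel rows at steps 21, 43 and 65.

State at t = 0.7372 s:
  b1     pos=(+0.000,+0.037) vel=(+0.000,+0.000) ωy=+0.00 pitch=+0.0°
  b2     pos=(+0.108,+0.049) vel=(+0.000,+0.000) ωy=+0.00 pitch=+90.0°

Key-timestep trajectory:
   step    t(s)  b1.x    b1.z    b1.vx   b1.vz   b2.x    b2.z    b2.vx   b2.vz 
     21  0.1533   +0.000  +0.037  +0.000  +0.000   +0.059  +0.111  +0.007  +0.000
     43  0.3139   +0.000  +0.037  +0.000  +0.000   +0.063  +0.111  +0.072  -0.010
     65  0.4745   +0.000  +0.037  +0.000  +0.000   +0.096  +0.080  +0.318  -0.802


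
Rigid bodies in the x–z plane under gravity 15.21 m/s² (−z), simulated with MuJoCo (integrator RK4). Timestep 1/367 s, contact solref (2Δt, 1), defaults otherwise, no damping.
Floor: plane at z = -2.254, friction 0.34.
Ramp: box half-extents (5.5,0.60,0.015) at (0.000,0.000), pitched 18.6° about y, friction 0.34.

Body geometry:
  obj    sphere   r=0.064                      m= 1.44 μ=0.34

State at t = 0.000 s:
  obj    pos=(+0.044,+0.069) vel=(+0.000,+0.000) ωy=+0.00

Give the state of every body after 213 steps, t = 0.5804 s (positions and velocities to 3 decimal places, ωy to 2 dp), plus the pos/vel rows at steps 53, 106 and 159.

State at t = 0.5804 s:
  obj    pos=(+0.597,-0.118) vel=(+1.906,-0.642) ωy=+31.42

Key-timestep trajectory:
   step    t(s)  obj.x    obj.z    obj.vx   obj.vz 
     53  0.1444   +0.078  +0.057  +0.474  -0.160
    106  0.2888   +0.181  +0.022  +0.949  -0.319
    159  0.4332   +0.352  -0.035  +1.423  -0.479


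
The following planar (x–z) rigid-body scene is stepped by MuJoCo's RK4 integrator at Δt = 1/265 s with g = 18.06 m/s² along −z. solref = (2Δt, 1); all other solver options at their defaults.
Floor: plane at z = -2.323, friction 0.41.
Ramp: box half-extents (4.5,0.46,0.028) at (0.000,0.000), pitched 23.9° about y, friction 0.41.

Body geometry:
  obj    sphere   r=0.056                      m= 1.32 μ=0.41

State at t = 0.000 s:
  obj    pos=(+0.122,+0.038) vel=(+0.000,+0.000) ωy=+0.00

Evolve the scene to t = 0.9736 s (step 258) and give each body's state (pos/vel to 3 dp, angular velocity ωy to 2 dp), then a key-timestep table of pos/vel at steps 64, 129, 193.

State at t = 0.9736 s:
  obj    pos=(+2.387,-0.966) vel=(+4.652,-2.061) ωy=+90.85

Key-timestep trajectory:
   step    t(s)  obj.x    obj.z    obj.vx   obj.vz 
     64  0.2415   +0.261  -0.024  +1.154  -0.511
    129  0.4868   +0.688  -0.213  +2.326  -1.031
    193  0.7283   +1.389  -0.524  +3.480  -1.542


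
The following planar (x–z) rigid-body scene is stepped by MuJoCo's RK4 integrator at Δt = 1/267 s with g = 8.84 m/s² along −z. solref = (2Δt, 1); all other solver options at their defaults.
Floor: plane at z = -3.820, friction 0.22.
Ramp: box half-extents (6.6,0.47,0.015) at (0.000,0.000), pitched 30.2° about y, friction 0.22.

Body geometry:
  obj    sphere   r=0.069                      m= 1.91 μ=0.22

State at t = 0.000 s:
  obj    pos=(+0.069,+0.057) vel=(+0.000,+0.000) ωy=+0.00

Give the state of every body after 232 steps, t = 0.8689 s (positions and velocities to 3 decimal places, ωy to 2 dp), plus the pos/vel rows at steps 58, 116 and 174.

State at t = 0.8689 s:
  obj    pos=(+1.105,-0.546) vel=(+2.385,-1.388) ωy=+39.99

Key-timestep trajectory:
   step    t(s)  obj.x    obj.z    obj.vx   obj.vz 
     58  0.2172   +0.134  +0.019  +0.597  -0.347
    116  0.4345   +0.328  -0.094  +1.193  -0.694
    174  0.6517   +0.652  -0.282  +1.789  -1.041


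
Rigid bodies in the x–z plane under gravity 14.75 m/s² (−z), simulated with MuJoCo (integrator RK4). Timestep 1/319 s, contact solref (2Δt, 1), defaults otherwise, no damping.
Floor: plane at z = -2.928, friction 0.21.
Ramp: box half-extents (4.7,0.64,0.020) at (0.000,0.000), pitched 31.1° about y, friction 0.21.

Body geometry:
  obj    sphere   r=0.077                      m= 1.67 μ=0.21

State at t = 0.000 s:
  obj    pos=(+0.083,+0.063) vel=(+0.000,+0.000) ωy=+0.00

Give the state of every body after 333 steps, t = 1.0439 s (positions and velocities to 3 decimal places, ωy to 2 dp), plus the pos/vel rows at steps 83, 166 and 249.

State at t = 1.0439 s:
  obj    pos=(+2.622,-1.469) vel=(+4.865,-2.935) ωy=+73.77

Key-timestep trajectory:
   step    t(s)  obj.x    obj.z    obj.vx   obj.vz 
     83  0.2602   +0.241  -0.032  +1.213  -0.732
    166  0.5204   +0.714  -0.318  +2.425  -1.463
    249  0.7806   +1.503  -0.793  +3.638  -2.194


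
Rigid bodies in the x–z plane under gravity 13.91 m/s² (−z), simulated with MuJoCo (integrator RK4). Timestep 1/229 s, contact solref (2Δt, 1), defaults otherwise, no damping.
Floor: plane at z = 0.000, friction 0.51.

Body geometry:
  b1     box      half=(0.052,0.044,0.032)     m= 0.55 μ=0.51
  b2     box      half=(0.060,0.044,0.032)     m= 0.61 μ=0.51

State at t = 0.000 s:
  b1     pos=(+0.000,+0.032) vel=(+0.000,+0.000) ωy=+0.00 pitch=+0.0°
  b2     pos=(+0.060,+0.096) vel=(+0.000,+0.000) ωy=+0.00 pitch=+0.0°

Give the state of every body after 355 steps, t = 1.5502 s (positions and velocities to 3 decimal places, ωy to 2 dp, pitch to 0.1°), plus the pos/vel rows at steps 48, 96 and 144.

State at t = 1.5502 s:
  b1     pos=(+0.000,+0.032) vel=(+0.000,+0.000) ωy=+0.00 pitch=+0.0°
  b2     pos=(+0.118,+0.060) vel=(+0.000,+0.000) ωy=+0.00 pitch=+90.0°

Key-timestep trajectory:
   step    t(s)  b1.x    b1.z    b1.vx   b1.vz   b2.x    b2.z    b2.vx   b2.vz 
     48  0.2096   +0.000  +0.032  +0.000  +0.000   +0.096  +0.066  +0.421  +0.034
     96  0.4192   +0.000  +0.032  +0.000  +0.000   +0.137  +0.067  -0.060  -0.012
    144  0.6288   +0.000  +0.032  +0.000  +0.000   +0.116  +0.061  +0.188  -0.089


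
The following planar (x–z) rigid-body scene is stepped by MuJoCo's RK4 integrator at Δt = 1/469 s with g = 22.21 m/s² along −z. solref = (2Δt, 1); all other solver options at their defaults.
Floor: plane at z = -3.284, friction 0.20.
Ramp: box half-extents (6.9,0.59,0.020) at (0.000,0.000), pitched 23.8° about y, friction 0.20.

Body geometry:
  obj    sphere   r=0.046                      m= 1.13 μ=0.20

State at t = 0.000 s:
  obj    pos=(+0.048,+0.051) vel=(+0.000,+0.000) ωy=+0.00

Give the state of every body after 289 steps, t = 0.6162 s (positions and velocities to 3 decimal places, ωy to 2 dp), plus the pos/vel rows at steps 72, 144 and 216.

State at t = 0.6162 s:
  obj    pos=(+1.160,-0.440) vel=(+3.610,-1.592) ωy=+85.75

Key-timestep trajectory:
   step    t(s)  obj.x    obj.z    obj.vx   obj.vz 
     72  0.1535   +0.117  +0.021  +0.899  -0.397
    144  0.3070   +0.324  -0.071  +1.799  -0.793
    216  0.4606   +0.669  -0.223  +2.698  -1.190


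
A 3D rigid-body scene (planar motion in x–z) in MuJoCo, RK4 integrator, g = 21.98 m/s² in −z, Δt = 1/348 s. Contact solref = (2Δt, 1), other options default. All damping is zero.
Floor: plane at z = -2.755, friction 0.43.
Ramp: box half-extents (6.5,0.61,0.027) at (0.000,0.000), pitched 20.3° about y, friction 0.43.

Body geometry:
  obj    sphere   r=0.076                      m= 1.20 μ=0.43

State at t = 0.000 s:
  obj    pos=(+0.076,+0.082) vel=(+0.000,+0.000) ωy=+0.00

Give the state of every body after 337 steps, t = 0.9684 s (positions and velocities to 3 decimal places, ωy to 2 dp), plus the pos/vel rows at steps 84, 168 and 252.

State at t = 0.9684 s:
  obj    pos=(+2.471,-0.804) vel=(+4.947,-1.830) ωy=+69.40

Key-timestep trajectory:
   step    t(s)  obj.x    obj.z    obj.vx   obj.vz 
     84  0.2414   +0.225  +0.027  +1.233  -0.456
    168  0.4828   +0.671  -0.139  +2.466  -0.912
    252  0.7241   +1.415  -0.414  +3.699  -1.368


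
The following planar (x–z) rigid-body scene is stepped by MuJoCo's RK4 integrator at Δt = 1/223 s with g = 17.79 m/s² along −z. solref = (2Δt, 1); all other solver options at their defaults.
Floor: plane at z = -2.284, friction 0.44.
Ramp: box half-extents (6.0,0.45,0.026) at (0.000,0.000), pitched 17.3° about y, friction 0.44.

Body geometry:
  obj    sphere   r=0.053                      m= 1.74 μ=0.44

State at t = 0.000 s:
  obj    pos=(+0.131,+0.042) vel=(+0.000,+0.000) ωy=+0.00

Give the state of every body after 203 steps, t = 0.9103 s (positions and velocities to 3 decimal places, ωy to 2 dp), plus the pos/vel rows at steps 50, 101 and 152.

State at t = 0.9103 s:
  obj    pos=(+1.626,-0.424) vel=(+3.284,-1.023) ωy=+64.90

Key-timestep trajectory:
   step    t(s)  obj.x    obj.z    obj.vx   obj.vz 
     50  0.2242   +0.222  +0.014  +0.809  -0.252
    101  0.4529   +0.501  -0.073  +1.634  -0.509
    152  0.6816   +0.969  -0.219  +2.459  -0.766


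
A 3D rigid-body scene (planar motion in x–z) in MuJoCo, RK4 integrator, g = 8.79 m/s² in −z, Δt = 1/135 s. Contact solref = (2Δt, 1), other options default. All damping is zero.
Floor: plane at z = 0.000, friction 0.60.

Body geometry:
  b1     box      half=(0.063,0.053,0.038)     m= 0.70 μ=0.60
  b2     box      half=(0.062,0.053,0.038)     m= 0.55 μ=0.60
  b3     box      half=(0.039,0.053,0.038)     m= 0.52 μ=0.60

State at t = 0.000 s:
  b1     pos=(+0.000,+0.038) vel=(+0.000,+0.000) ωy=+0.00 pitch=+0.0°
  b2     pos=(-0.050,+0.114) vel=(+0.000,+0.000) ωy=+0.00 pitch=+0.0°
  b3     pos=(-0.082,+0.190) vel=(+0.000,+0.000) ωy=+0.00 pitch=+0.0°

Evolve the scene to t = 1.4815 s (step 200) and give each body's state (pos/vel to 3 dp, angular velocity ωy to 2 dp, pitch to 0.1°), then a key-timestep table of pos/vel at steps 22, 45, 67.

State at t = 1.4815 s:
  b1     pos=(+0.000,+0.038) vel=(+0.000,+0.000) ωy=+0.00 pitch=+0.0°
  b2     pos=(-0.112,+0.062) vel=(+0.000,+0.000) ωy=+0.00 pitch=-90.0°
  b3     pos=(-0.211,+0.039) vel=(+0.000,+0.000) ωy=+0.00 pitch=-90.0°

Key-timestep trajectory:
   step    t(s)  b1.x    b1.z    b1.vx   b1.vz   b2.x    b2.z    b2.vx   b2.vz   b3.x    b3.z    b3.vx   b3.vz 
     22  0.1630   +0.000  +0.038  +0.000  +0.000   -0.052  +0.114  -0.026  +0.008   -0.088  +0.189  -0.076  -0.017
     45  0.3333   +0.000  +0.038  +0.001  +0.000   -0.063  +0.116  -0.124  +0.002   -0.117  +0.178  -0.315  -0.165
     67  0.4963   +0.000  +0.038  +0.000  +0.000   -0.099  +0.091  -0.301  -0.577   -0.189  +0.082  -0.483  -1.220


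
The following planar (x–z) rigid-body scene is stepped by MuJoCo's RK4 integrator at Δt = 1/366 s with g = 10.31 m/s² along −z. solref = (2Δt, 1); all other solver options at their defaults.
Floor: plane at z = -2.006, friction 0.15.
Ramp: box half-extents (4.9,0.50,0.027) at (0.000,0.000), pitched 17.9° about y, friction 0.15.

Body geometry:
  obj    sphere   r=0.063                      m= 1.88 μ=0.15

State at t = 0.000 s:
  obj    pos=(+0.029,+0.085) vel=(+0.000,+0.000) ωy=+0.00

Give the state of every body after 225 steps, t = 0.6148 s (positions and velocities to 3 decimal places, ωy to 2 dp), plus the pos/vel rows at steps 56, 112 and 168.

State at t = 0.6148 s:
  obj    pos=(+0.436,-0.046) vel=(+1.324,-0.428) ωy=+22.08

Key-timestep trajectory:
   step    t(s)  obj.x    obj.z    obj.vx   obj.vz 
     56  0.1530   +0.054  +0.077  +0.330  -0.106
    112  0.3060   +0.130  +0.053  +0.659  -0.213
    168  0.4590   +0.256  +0.012  +0.989  -0.319


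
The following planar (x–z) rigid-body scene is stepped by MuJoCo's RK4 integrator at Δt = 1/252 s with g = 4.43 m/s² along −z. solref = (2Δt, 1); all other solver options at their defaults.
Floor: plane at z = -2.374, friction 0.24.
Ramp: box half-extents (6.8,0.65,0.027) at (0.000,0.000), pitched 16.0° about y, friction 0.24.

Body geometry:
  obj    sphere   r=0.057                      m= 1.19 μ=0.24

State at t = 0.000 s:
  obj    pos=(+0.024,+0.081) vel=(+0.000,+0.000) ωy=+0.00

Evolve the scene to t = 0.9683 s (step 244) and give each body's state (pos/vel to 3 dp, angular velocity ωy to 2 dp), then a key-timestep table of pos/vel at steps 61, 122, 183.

State at t = 0.9683 s:
  obj    pos=(+0.417,-0.032) vel=(+0.812,-0.233) ωy=+14.81

Key-timestep trajectory:
   step    t(s)  obj.x    obj.z    obj.vx   obj.vz 
     61  0.2421   +0.048  +0.073  +0.203  -0.058
    122  0.4841   +0.122  +0.052  +0.406  -0.116
    183  0.7262   +0.245  +0.017  +0.609  -0.175


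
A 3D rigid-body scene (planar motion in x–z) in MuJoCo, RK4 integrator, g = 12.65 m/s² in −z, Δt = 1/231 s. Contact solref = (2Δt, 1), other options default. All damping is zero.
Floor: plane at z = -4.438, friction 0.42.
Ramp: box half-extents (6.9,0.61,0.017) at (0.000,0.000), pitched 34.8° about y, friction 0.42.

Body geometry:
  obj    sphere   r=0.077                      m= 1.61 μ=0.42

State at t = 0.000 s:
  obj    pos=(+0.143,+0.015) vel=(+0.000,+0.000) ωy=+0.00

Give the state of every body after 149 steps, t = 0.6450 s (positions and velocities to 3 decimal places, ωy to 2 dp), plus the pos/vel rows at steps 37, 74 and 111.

State at t = 0.6450 s:
  obj    pos=(+1.024,-0.597) vel=(+2.732,-1.898) ωy=+43.19

Key-timestep trajectory:
   step    t(s)  obj.x    obj.z    obj.vx   obj.vz 
     37  0.1602   +0.197  -0.023  +0.678  -0.472
     74  0.3203   +0.360  -0.136  +1.357  -0.943
    111  0.4805   +0.632  -0.325  +2.035  -1.414


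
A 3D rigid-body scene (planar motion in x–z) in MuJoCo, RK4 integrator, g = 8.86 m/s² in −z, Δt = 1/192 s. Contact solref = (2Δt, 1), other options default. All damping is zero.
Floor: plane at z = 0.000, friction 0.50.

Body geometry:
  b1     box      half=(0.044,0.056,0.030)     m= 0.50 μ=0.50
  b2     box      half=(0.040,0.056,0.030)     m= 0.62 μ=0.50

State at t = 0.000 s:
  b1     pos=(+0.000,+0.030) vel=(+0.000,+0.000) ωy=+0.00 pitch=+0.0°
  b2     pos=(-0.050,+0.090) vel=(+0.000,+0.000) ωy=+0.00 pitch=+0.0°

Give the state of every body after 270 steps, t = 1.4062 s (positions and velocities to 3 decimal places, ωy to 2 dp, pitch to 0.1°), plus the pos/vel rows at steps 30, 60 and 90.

State at t = 1.4062 s:
  b1     pos=(+0.000,+0.030) vel=(+0.000,+0.000) ωy=+0.00 pitch=+0.0°
  b2     pos=(-0.089,+0.040) vel=(+0.000,+0.000) ωy=+0.00 pitch=-90.0°

Key-timestep trajectory:
   step    t(s)  b1.x    b1.z    b1.vx   b1.vz   b2.x    b2.z    b2.vx   b2.vz 
     30  0.1562   +0.000  +0.030  +0.000  +0.000   -0.063  +0.084  -0.193  -0.153
     60  0.3125   +0.000  +0.030  +0.000  +0.000   -0.098  +0.045  -0.107  +0.060
     90  0.4688   +0.000  +0.030  +0.000  +0.000   -0.087  +0.040  +0.087  +0.065


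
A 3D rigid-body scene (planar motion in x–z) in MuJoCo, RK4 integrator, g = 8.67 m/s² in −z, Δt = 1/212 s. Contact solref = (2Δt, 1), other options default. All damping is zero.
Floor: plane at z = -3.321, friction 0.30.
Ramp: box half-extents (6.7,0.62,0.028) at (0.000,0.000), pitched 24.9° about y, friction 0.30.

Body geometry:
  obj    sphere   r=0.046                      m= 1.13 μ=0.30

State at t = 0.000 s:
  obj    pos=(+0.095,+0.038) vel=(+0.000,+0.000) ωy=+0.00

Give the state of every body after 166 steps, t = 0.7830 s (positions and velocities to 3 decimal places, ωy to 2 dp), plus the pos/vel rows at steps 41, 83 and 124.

State at t = 0.7830 s:
  obj    pos=(+0.820,-0.299) vel=(+1.852,-0.860) ωy=+44.37

Key-timestep trajectory:
   step    t(s)  obj.x    obj.z    obj.vx   obj.vz 
     41  0.1934   +0.139  +0.017  +0.457  -0.212
     83  0.3915   +0.276  -0.047  +0.926  -0.430
    124  0.5849   +0.499  -0.150  +1.383  -0.642


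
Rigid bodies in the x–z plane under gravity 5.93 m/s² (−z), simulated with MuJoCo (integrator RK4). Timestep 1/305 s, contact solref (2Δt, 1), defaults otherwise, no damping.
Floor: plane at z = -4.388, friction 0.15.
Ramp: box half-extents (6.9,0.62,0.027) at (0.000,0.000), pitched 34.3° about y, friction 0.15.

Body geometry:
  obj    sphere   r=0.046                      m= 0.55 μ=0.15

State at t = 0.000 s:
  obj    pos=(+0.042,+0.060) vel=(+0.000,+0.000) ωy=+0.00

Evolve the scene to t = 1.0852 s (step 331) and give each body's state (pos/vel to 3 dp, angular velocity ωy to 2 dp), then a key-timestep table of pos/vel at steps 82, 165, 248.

State at t = 1.0852 s:
  obj    pos=(+1.310,-0.805) vel=(+2.346,-1.576) ωy=+43.49

Key-timestep trajectory:
   step    t(s)  obj.x    obj.z    obj.vx   obj.vz 
     82  0.2689   +0.120  +0.007  +0.581  -0.392
    165  0.5410   +0.357  -0.155  +1.165  -0.795
    248  0.8131   +0.754  -0.426  +1.756  -1.185


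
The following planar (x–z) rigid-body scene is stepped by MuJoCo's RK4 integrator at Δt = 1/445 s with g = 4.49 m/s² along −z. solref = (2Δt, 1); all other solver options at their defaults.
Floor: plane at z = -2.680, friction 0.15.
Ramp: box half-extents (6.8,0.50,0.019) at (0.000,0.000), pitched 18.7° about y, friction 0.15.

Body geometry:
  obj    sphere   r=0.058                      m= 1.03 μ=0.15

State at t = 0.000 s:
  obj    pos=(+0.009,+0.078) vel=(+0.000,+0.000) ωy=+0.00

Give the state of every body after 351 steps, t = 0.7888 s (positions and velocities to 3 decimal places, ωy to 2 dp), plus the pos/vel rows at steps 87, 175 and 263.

State at t = 0.7888 s:
  obj    pos=(+0.312,-0.024) vel=(+0.768,-0.260) ωy=+13.98

Key-timestep trajectory:
   step    t(s)  obj.x    obj.z    obj.vx   obj.vz 
     87  0.1955   +0.028  +0.072  +0.190  -0.064
    175  0.3933   +0.084  +0.053  +0.383  -0.130
    263  0.5910   +0.179  +0.021  +0.576  -0.195


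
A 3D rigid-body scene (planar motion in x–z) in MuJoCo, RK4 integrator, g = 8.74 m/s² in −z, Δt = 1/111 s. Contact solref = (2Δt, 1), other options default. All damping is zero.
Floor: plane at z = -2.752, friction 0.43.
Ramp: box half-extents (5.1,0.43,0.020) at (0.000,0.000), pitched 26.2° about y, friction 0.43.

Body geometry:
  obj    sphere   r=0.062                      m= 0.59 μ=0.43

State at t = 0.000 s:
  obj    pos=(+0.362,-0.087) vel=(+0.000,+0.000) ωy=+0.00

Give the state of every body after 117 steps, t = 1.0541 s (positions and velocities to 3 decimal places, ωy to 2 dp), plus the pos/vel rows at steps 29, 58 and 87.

State at t = 1.0541 s:
  obj    pos=(+1.736,-0.763) vel=(+2.607,-1.283) ωy=+46.85

Key-timestep trajectory:
   step    t(s)  obj.x    obj.z    obj.vx   obj.vz 
     29  0.2613   +0.447  -0.128  +0.646  -0.318
     58  0.5225   +0.700  -0.253  +1.292  -0.636
     87  0.7838   +1.122  -0.461  +1.938  -0.954


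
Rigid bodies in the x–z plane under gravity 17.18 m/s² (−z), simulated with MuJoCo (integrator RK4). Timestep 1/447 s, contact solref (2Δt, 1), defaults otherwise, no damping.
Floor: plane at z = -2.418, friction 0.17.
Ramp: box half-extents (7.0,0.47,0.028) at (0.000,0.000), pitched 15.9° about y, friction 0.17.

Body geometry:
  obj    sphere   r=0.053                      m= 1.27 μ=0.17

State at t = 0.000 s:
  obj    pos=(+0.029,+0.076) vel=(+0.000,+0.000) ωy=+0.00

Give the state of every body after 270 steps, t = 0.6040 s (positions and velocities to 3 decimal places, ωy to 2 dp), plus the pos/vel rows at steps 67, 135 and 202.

State at t = 0.6040 s:
  obj    pos=(+0.619,-0.092) vel=(+1.953,-0.556) ωy=+38.31

Key-timestep trajectory:
   step    t(s)  obj.x    obj.z    obj.vx   obj.vz 
     67  0.1499   +0.065  +0.066  +0.485  -0.138
    135  0.3020   +0.176  +0.034  +0.977  -0.278
    202  0.4519   +0.359  -0.018  +1.461  -0.416


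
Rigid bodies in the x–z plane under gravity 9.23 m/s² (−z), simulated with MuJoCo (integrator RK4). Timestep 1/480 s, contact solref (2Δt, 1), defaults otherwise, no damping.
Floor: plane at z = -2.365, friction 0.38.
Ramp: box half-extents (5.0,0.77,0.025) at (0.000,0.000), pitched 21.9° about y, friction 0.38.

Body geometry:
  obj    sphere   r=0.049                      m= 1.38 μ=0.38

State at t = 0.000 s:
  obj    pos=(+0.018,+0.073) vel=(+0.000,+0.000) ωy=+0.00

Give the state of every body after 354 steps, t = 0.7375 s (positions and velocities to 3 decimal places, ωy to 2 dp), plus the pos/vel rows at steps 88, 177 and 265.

State at t = 0.7375 s:
  obj    pos=(+0.638,-0.177) vel=(+1.683,-0.676) ωy=+37.01

Key-timestep trajectory:
   step    t(s)  obj.x    obj.z    obj.vx   obj.vz 
     88  0.1833   +0.056  +0.057  +0.418  -0.168
    177  0.3688   +0.173  +0.010  +0.841  -0.338
    265  0.5521   +0.366  -0.067  +1.260  -0.506


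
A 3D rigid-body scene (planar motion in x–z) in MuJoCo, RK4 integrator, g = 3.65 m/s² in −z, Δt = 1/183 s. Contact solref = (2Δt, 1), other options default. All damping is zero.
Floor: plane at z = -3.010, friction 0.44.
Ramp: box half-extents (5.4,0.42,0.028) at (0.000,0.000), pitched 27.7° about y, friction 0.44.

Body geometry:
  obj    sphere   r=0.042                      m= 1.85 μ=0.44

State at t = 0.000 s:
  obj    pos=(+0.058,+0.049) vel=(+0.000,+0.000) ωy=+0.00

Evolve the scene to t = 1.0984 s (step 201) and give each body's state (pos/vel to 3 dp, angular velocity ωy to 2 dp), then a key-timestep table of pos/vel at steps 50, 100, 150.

State at t = 1.0984 s:
  obj    pos=(+0.705,-0.291) vel=(+1.179,-0.619) ωy=+31.69

Key-timestep trajectory:
   step    t(s)  obj.x    obj.z    obj.vx   obj.vz 
     50  0.2732   +0.098  +0.028  +0.293  -0.154
    100  0.5464   +0.218  -0.035  +0.586  -0.308
    150  0.8197   +0.418  -0.141  +0.880  -0.462


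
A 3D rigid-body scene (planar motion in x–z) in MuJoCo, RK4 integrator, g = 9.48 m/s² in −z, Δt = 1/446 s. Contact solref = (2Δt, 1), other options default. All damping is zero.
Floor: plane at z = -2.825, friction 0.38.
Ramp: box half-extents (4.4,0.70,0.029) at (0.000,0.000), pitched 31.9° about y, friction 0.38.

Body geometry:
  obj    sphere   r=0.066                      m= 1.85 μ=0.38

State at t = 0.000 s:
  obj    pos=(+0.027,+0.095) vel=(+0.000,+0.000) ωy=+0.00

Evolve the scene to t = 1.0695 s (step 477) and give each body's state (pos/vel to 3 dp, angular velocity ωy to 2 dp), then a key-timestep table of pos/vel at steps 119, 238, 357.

State at t = 1.0695 s:
  obj    pos=(+1.765,-0.986) vel=(+3.249,-2.022) ωy=+57.98

Key-timestep trajectory:
   step    t(s)  obj.x    obj.z    obj.vx   obj.vz 
    119  0.2668   +0.135  +0.028  +0.811  -0.505
    238  0.5336   +0.460  -0.174  +1.621  -1.009
    357  0.8004   +1.000  -0.511  +2.432  -1.514


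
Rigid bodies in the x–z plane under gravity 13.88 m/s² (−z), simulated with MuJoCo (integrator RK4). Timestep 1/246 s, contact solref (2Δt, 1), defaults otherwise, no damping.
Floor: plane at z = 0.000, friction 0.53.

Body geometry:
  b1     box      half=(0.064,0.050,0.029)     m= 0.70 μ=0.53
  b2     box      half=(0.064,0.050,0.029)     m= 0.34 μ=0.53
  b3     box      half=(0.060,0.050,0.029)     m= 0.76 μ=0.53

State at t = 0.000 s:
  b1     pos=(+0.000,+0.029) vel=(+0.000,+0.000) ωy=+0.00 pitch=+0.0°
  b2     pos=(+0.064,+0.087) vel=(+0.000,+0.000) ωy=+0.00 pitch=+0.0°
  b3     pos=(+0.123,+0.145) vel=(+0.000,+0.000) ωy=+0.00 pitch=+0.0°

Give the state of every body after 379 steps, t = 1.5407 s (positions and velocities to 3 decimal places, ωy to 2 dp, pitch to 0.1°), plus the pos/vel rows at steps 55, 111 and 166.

State at t = 1.5407 s:
  b1     pos=(+0.000,+0.029) vel=(+0.000,+0.000) ωy=+0.00 pitch=+0.0°
  b2     pos=(+0.126,+0.064) vel=(+0.000,+0.000) ωy=+0.00 pitch=+90.0°
  b3     pos=(+0.222,+0.060) vel=(+0.000,+0.000) ωy=+0.00 pitch=+90.0°

Key-timestep trajectory:
   step    t(s)  b1.x    b1.z    b1.vx   b1.vz   b2.x    b2.z    b2.vx   b2.vz   b3.x    b3.z    b3.vx   b3.vz 
     55  0.2236   +0.000  +0.029  +0.000  +0.000   +0.109  +0.069  +0.177  -0.032   +0.186  +0.066  +0.195  +0.024
    111  0.4512   +0.000  +0.029  +0.000  +0.000   +0.123  +0.065  +0.022  -0.006   +0.234  +0.064  +0.027  +0.007
    166  0.6748   +0.000  +0.029  +0.000  +0.000   +0.126  +0.064  +0.000  +0.000   +0.223  +0.060  +0.117  +0.054
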